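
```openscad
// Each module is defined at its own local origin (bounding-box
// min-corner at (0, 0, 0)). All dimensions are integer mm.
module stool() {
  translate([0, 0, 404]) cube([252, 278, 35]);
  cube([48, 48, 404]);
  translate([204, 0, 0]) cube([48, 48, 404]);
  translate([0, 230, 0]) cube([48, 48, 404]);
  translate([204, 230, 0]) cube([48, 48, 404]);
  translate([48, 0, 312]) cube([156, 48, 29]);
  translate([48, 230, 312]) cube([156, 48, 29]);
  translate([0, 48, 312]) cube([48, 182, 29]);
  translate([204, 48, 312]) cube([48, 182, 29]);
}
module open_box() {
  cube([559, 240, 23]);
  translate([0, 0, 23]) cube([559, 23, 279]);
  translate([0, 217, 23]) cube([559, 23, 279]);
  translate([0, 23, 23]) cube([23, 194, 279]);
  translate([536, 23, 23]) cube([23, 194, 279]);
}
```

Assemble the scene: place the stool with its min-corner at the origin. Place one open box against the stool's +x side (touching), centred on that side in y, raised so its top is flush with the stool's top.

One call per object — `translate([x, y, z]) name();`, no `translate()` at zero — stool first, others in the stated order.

stool();
translate([252, 19, 137]) open_box();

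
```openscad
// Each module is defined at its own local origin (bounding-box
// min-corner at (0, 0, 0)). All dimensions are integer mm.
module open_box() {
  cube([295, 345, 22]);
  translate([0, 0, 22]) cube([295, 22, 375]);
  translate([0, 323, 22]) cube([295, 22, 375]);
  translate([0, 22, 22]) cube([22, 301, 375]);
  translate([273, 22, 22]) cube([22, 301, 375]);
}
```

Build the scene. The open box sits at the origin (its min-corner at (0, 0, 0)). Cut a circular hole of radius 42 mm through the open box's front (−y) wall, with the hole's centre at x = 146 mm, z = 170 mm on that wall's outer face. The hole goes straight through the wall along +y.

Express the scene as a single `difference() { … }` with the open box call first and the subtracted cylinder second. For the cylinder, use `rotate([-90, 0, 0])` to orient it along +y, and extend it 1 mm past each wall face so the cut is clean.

difference() {
  open_box();
  translate([146, -1, 170]) rotate([-90, 0, 0]) cylinder(h = 24, r = 42);
}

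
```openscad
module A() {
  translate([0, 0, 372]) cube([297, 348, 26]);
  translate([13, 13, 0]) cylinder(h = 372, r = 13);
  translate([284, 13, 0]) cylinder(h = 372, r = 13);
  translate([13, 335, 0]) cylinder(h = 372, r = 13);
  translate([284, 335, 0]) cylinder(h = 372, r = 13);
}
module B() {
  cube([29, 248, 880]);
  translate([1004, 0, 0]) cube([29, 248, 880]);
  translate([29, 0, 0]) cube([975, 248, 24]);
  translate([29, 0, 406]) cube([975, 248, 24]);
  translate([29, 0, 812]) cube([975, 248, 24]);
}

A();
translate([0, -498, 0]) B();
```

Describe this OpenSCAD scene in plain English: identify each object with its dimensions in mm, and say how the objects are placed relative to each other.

A is a four-legged stool. The seat is 297×348 mm, 26 mm thick, top at z = 398 mm. It stands on four round legs, each 26 mm in diameter, from z = 0 to the seat underside, each leg's axis is inset half a diameter from the nearest pair of seat edges (so the leg's bounding box is flush with the corner).

B is an open bookshelf. Two side panels, each 29 mm thick, 248 mm deep and 880 mm tall, stand 1033 mm apart (outside-to-outside). Between them sit 3 shelves, each 24 mm thick and 248 mm deep, spanning the full gap between the sides. The bottom shelf rests on the floor (its underside at z = 0) and the clear gap between one shelf's top and the next shelf's underside is 382 mm.

The bookshelf is on the floor beside the stool on its −y side.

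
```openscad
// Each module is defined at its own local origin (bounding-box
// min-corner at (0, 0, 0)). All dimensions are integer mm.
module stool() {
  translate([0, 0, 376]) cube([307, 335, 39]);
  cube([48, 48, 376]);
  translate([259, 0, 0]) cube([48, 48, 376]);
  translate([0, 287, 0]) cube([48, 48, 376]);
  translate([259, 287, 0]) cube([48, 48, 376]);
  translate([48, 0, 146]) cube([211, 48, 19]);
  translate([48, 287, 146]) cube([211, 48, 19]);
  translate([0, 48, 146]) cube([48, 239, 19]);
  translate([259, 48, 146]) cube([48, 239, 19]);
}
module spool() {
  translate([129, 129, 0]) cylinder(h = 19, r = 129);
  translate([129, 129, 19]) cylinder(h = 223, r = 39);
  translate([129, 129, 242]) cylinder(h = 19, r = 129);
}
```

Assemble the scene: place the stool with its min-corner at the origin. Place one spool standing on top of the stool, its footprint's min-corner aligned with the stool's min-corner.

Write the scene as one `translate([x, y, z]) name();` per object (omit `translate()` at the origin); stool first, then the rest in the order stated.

stool();
translate([0, 0, 415]) spool();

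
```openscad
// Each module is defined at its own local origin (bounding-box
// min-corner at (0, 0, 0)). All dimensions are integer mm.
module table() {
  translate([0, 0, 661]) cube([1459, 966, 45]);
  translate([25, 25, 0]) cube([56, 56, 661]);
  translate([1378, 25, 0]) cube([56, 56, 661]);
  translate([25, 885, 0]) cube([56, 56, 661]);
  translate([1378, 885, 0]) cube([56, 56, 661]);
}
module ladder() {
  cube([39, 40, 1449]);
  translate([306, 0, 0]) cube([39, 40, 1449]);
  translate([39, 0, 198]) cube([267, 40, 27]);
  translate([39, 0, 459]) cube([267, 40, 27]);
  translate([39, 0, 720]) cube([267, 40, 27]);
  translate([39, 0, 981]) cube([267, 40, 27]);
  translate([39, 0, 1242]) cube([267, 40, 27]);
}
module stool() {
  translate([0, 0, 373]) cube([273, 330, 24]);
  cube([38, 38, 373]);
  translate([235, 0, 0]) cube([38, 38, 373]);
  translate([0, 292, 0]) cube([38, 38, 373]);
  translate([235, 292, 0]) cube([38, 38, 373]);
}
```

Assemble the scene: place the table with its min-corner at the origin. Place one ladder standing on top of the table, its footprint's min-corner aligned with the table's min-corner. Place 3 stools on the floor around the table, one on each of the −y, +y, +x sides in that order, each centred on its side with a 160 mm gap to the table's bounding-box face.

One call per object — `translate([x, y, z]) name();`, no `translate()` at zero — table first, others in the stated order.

table();
translate([0, 0, 706]) ladder();
translate([593, -490, 0]) stool();
translate([593, 1126, 0]) stool();
translate([1619, 318, 0]) stool();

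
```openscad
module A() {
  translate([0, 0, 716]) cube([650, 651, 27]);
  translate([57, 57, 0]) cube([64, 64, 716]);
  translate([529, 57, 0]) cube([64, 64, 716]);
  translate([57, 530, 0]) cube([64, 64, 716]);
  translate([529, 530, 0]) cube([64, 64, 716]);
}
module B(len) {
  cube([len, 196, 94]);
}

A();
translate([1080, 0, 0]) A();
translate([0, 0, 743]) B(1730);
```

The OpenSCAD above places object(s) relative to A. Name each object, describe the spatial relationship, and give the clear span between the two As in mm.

Second table starts at x = 1080; first ends at x = 650; clear span = 1080 − 650 = 430 mm.

A is a table. B is a beam. A beam spans the tops of two tables. The clear span between the two tables is 430 mm.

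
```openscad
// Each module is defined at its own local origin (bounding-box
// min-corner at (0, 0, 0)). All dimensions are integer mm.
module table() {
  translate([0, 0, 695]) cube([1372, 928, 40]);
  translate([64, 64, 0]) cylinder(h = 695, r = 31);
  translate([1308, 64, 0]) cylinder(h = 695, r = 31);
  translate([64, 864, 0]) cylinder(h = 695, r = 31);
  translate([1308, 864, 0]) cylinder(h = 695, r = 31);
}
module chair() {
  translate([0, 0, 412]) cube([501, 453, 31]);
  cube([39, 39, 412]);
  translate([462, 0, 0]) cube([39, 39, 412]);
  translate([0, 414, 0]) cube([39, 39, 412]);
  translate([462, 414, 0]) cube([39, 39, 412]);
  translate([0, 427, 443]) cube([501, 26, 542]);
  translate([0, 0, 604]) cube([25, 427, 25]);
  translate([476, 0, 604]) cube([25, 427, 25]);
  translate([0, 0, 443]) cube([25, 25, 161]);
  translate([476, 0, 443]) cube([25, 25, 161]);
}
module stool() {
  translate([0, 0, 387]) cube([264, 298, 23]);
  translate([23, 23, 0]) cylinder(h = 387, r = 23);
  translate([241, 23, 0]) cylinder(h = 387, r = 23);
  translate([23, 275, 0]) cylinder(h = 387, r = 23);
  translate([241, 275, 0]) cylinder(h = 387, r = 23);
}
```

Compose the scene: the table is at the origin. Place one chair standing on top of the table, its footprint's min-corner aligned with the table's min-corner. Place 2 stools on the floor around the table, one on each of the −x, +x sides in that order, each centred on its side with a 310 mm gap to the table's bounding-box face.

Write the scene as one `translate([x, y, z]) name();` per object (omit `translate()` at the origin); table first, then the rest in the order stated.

table();
translate([0, 0, 735]) chair();
translate([-574, 315, 0]) stool();
translate([1682, 315, 0]) stool();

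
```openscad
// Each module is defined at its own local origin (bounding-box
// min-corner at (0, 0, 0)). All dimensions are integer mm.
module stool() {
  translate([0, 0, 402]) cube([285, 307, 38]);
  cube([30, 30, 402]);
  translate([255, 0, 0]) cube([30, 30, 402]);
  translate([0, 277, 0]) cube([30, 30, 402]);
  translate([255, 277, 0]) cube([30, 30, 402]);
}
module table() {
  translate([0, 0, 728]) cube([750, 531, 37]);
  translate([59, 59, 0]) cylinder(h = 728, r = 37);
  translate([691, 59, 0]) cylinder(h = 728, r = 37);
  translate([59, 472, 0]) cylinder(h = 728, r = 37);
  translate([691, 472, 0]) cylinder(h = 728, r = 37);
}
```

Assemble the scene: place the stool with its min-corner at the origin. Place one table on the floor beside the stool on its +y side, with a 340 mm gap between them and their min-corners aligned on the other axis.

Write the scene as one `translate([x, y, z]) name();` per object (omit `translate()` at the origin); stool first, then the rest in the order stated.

stool();
translate([0, 647, 0]) table();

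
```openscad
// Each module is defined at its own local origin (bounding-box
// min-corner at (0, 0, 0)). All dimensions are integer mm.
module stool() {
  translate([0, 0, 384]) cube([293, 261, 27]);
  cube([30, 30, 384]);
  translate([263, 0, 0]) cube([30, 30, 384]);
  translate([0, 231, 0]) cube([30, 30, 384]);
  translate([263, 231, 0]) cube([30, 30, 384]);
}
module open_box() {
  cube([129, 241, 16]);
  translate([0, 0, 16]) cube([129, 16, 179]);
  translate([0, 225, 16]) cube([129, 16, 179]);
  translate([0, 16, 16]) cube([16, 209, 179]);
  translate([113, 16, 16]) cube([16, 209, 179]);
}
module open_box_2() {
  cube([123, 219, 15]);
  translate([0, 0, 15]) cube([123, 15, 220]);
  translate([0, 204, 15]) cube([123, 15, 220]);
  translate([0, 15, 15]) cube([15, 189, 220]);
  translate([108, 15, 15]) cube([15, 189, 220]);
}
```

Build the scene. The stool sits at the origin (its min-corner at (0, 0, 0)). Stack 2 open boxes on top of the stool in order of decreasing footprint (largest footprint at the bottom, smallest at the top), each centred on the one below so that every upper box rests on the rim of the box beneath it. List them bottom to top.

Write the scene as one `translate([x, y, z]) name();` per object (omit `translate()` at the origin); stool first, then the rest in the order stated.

stool();
translate([82, 10, 411]) open_box();
translate([85, 21, 606]) open_box_2();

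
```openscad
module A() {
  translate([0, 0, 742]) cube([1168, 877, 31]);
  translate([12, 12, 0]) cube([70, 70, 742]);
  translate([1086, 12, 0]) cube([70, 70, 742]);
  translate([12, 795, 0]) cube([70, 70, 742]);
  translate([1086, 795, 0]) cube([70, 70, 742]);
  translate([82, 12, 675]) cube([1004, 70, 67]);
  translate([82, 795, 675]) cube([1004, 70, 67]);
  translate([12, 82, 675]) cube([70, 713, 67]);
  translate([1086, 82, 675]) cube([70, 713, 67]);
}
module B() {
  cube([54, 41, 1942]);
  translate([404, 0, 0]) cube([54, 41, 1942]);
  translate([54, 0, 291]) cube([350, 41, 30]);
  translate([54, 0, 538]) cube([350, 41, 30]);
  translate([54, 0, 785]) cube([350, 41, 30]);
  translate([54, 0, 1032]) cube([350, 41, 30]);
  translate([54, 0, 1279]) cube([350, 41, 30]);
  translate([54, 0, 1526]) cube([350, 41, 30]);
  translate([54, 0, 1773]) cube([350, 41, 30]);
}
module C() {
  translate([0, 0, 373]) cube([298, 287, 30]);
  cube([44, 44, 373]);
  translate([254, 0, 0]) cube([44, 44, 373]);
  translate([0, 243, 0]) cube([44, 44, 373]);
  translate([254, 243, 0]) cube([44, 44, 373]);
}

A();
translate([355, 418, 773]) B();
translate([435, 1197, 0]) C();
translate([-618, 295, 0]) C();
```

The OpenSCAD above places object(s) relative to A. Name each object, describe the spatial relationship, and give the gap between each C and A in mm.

A is a table. B is a ladder. C is a stool. The ladder is on top of the table, centred. Two stools sit around the table at the +y, −x sides. The gap between each stool and the table is 320 mm.

Each stool's nearest face is 320 mm from the table's bounding box.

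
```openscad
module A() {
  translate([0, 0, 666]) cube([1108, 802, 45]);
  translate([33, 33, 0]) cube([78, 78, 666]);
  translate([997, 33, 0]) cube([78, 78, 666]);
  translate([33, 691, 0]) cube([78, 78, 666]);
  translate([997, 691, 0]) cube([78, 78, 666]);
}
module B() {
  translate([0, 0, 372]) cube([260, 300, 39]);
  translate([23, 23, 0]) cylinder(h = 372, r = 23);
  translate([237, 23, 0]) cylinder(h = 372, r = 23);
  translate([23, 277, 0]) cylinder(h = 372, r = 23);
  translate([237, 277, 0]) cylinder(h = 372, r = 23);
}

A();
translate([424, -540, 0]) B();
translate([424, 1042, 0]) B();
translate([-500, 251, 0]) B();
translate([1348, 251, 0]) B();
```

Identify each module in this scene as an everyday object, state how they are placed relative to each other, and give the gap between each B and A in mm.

A is a table. B is a stool. Four stools sit around the table at the −y, +y, −x, +x sides. The gap between each stool and the table is 240 mm.

Each stool's nearest face is 240 mm from the table's bounding box.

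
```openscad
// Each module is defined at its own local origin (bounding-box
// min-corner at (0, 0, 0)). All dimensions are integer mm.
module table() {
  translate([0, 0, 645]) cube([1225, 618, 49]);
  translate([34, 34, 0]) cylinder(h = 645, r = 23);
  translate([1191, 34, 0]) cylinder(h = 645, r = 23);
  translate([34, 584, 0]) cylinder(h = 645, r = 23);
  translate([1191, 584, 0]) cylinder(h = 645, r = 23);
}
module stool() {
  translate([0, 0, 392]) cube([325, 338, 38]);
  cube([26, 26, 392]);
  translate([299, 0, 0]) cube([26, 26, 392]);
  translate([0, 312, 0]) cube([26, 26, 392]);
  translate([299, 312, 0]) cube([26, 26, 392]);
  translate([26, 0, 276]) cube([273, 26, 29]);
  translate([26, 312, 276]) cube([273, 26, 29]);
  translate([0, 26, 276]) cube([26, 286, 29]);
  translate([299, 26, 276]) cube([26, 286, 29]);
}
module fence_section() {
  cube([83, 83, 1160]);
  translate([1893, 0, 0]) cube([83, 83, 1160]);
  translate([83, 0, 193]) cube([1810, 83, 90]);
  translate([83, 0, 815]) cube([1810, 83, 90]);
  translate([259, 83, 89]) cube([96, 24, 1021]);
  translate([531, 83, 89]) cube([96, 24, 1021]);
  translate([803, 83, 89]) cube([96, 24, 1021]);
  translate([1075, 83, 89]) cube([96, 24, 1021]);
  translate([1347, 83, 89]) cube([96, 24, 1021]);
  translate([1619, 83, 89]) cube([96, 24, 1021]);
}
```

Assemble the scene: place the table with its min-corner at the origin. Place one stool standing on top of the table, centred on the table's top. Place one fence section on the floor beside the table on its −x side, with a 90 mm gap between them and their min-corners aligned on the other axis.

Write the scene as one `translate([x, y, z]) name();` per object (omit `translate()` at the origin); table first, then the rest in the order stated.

table();
translate([450, 140, 694]) stool();
translate([-2066, 0, 0]) fence_section();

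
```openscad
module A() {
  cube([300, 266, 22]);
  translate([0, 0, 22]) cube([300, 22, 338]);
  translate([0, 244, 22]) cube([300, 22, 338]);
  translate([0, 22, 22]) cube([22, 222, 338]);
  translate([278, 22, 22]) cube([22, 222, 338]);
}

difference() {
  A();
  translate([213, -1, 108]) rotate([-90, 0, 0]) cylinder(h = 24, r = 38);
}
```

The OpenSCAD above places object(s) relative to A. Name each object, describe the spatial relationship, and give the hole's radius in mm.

The subtracted cylinder has r = 38 mm.

A is an open box. The open box has a circular hole through its front wall. The hole's radius is 38 mm.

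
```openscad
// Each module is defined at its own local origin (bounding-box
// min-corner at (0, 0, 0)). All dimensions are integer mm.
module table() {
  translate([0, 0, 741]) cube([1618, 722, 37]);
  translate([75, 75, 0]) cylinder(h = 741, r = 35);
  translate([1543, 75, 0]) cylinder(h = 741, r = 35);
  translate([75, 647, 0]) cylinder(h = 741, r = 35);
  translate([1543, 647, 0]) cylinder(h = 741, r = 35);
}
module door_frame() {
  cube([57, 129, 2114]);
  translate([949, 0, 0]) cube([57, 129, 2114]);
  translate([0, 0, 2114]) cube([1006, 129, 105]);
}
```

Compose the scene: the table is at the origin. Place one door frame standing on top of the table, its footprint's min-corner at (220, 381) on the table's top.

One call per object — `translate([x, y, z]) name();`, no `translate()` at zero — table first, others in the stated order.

table();
translate([220, 381, 778]) door_frame();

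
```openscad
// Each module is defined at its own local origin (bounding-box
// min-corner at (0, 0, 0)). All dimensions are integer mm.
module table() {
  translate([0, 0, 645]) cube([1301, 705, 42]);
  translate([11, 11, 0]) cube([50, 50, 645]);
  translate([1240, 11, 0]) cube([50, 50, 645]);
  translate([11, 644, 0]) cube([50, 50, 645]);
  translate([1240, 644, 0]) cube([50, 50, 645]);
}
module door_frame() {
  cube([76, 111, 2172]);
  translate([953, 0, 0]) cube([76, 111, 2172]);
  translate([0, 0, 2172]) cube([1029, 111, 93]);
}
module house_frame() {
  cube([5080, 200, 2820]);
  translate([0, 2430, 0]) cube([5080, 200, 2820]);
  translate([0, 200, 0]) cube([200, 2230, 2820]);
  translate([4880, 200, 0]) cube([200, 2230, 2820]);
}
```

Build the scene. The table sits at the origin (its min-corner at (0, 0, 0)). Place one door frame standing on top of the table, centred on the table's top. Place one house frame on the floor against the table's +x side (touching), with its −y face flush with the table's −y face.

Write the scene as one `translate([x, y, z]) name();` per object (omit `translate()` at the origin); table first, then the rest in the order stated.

table();
translate([136, 297, 687]) door_frame();
translate([1301, 0, 0]) house_frame();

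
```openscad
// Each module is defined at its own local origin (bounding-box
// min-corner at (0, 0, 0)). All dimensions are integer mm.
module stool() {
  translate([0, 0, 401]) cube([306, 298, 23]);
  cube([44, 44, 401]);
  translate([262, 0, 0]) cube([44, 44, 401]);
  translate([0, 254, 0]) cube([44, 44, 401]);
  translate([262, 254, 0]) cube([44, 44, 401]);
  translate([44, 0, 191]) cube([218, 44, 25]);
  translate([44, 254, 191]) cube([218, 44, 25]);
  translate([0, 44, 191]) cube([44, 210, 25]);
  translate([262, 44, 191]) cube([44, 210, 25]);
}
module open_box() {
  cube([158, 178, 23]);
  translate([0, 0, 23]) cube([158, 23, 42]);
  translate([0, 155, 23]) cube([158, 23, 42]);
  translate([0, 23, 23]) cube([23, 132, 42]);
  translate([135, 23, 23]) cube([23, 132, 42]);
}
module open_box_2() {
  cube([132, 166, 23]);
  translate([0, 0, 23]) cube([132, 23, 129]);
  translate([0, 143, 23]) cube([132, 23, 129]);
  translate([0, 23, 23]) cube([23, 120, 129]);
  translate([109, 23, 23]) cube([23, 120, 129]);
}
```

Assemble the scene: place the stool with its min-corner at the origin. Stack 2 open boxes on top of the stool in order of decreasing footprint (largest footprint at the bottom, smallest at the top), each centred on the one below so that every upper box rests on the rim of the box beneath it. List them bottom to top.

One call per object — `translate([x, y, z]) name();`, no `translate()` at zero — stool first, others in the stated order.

stool();
translate([74, 60, 424]) open_box();
translate([87, 66, 489]) open_box_2();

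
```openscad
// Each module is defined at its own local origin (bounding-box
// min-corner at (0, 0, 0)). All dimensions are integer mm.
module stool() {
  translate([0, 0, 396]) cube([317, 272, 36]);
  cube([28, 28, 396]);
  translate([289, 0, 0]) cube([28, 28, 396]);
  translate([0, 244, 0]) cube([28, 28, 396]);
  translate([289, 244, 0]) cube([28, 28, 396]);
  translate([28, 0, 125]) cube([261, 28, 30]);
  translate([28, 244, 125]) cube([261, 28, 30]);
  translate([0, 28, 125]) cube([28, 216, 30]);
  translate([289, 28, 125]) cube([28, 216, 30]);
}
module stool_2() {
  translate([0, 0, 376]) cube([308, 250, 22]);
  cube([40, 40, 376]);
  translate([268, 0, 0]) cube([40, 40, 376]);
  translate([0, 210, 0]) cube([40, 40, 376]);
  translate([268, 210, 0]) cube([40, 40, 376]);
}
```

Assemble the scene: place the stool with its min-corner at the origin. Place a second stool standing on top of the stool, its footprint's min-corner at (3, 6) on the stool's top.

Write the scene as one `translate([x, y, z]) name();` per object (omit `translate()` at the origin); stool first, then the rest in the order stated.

stool();
translate([3, 6, 432]) stool_2();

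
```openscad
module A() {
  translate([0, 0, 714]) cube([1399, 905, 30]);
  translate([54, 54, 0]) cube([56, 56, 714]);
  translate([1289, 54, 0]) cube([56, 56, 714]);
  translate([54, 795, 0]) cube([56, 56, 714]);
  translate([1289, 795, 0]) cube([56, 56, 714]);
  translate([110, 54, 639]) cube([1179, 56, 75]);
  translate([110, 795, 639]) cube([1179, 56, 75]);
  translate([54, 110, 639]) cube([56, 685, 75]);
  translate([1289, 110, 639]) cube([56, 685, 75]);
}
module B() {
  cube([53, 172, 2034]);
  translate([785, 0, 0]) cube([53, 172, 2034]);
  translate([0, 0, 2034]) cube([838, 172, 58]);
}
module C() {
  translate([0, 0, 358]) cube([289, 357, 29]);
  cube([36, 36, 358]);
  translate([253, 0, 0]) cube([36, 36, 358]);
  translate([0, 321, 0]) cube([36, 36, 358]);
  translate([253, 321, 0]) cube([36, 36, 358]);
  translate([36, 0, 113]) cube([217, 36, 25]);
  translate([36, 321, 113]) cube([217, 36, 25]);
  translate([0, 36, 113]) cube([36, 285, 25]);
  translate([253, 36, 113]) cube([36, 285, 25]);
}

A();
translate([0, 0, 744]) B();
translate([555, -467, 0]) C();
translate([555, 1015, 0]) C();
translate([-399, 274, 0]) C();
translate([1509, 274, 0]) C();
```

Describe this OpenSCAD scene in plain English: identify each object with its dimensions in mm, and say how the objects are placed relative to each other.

A is a table with a 1399×905 mm rectangular top, 30 mm thick, top surface at z = 744 mm, supported by four 56×56 mm square legs, each inset 54 mm from the nearest pair of top edges, running from the floor. Four apron rails, 56 mm thick and 75 mm tall, run between adjacent legs with their top edges flush with the underside of the top and their outer faces flush with the legs' outer faces.

B is a rectangular door frame: two vertical jambs of 53×172 mm section, 2034 mm tall, with a clear opening 732 mm wide between their inner faces. A header 58 mm tall and 172 mm deep lies on top of the jambs and spans the full outside width.

C is a four-legged stool. The seat is 289×357 mm, 29 mm thick, top at z = 387 mm. It stands on four square legs, each 36×36 mm in cross-section, from z = 0 to the seat underside, each flush with a corner of the seat. Four stretchers, 36 mm wide and 25 mm tall, connect adjacent legs with their undersides at z = 113 mm, each running between the inner faces of the legs it joins and aligned with the legs' outer faces on the other axis.

The door frame is on top of the table. Four stools sit around the table at the −y, +y, −x, +x sides.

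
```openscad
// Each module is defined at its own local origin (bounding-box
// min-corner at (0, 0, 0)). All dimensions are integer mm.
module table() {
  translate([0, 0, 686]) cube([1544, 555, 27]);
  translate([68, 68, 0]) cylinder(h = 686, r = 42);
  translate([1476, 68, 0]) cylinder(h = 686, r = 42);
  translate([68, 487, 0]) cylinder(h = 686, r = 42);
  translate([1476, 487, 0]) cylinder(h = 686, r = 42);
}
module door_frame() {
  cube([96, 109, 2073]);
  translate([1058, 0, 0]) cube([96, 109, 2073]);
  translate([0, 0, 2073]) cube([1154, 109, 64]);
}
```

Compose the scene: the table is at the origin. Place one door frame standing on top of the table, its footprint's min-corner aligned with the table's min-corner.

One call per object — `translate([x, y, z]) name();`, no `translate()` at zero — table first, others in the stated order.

table();
translate([0, 0, 713]) door_frame();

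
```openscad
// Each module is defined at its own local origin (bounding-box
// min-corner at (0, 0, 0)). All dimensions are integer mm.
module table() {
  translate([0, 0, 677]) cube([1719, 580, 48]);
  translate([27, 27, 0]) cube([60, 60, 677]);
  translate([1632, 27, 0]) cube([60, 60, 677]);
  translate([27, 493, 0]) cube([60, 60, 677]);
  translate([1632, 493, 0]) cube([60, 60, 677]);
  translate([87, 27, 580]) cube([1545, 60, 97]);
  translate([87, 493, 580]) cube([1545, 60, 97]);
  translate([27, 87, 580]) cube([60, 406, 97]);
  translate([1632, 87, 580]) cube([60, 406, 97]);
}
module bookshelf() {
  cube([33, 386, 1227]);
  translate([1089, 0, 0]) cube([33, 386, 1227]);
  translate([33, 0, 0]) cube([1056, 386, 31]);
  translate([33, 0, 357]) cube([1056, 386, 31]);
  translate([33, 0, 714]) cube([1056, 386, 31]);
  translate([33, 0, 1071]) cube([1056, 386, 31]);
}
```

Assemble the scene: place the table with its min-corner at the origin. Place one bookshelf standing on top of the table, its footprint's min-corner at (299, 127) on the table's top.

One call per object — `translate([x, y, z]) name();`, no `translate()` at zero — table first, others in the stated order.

table();
translate([299, 127, 725]) bookshelf();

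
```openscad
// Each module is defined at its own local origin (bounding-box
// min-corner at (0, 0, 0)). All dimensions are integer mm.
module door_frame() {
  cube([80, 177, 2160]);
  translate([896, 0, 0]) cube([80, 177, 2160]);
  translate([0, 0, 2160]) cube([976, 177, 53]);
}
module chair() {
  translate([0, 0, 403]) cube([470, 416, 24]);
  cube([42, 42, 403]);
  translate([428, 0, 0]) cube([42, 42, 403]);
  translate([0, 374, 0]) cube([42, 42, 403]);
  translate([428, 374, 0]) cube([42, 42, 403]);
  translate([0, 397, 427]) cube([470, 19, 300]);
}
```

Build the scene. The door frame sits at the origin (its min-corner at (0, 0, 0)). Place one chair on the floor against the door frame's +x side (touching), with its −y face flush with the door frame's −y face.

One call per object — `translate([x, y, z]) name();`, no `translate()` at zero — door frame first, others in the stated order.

door_frame();
translate([976, 0, 0]) chair();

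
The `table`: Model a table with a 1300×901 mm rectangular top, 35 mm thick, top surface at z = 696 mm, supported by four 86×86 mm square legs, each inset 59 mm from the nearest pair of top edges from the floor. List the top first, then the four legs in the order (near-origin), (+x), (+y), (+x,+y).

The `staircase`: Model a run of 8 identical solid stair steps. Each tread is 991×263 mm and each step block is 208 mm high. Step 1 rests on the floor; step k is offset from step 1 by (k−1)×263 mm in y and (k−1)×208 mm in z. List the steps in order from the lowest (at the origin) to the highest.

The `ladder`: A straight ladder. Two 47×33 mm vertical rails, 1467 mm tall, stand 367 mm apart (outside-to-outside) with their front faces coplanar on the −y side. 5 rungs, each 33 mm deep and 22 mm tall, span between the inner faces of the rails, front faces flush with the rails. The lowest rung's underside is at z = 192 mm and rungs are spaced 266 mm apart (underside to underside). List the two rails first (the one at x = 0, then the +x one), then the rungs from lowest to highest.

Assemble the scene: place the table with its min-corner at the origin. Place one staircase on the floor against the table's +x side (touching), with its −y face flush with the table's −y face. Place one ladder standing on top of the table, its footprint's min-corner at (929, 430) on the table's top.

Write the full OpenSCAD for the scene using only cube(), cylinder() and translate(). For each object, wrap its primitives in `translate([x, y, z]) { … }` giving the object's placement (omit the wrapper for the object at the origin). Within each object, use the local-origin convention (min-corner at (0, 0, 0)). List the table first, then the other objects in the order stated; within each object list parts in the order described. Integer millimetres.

translate([0, 0, 661]) cube([1300, 901, 35]);
translate([59, 59, 0]) cube([86, 86, 661]);
translate([1155, 59, 0]) cube([86, 86, 661]);
translate([59, 756, 0]) cube([86, 86, 661]);
translate([1155, 756, 0]) cube([86, 86, 661]);
translate([1300, 0, 0]) {
  cube([991, 263, 208]);
  translate([0, 263, 208]) cube([991, 263, 208]);
  translate([0, 526, 416]) cube([991, 263, 208]);
  translate([0, 789, 624]) cube([991, 263, 208]);
  translate([0, 1052, 832]) cube([991, 263, 208]);
  translate([0, 1315, 1040]) cube([991, 263, 208]);
  translate([0, 1578, 1248]) cube([991, 263, 208]);
  translate([0, 1841, 1456]) cube([991, 263, 208]);
}
translate([929, 430, 696]) {
  cube([47, 33, 1467]);
  translate([320, 0, 0]) cube([47, 33, 1467]);
  translate([47, 0, 192]) cube([273, 33, 22]);
  translate([47, 0, 458]) cube([273, 33, 22]);
  translate([47, 0, 724]) cube([273, 33, 22]);
  translate([47, 0, 990]) cube([273, 33, 22]);
  translate([47, 0, 1256]) cube([273, 33, 22]);
}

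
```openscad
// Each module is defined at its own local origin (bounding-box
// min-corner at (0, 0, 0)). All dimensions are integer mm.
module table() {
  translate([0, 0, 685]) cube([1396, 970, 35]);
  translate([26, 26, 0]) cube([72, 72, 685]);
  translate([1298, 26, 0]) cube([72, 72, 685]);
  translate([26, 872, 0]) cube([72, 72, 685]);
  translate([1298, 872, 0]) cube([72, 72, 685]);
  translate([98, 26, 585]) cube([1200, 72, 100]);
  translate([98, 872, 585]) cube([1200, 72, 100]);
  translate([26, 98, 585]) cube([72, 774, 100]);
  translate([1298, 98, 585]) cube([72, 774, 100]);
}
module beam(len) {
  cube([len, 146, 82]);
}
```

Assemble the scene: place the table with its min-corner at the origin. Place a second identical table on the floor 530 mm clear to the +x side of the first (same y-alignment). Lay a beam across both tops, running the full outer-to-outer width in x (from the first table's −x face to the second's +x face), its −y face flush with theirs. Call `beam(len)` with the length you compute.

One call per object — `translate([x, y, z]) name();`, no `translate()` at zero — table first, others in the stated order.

table();
translate([1926, 0, 0]) table();
translate([0, 0, 720]) beam(3322);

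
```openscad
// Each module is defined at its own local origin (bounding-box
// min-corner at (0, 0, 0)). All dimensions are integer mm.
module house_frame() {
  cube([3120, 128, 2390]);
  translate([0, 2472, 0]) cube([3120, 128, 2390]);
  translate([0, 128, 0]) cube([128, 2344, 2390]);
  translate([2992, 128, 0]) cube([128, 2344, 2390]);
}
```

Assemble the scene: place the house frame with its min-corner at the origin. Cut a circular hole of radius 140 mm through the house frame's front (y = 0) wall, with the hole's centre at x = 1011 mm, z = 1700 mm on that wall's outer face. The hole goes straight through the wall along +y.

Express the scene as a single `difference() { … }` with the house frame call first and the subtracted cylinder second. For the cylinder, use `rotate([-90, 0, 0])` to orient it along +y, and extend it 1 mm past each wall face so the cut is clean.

difference() {
  house_frame();
  translate([1011, -1, 1700]) rotate([-90, 0, 0]) cylinder(h = 130, r = 140);
}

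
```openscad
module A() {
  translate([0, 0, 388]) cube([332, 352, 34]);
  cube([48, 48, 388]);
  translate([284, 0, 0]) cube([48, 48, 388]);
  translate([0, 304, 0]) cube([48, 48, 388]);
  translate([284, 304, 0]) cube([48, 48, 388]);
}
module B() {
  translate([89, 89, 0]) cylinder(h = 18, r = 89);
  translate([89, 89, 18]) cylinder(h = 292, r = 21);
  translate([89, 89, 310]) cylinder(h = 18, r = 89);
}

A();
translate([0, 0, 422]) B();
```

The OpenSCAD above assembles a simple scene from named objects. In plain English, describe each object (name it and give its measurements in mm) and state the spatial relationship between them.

A is a simple wooden stool: a rectangular seat 332 mm (x) by 352 mm (y), 34 mm thick, top face at z = 422 mm, on four square legs, each 48×48 mm in cross-section. The legs rest on z = 0, each flush with a corner of the seat.

B is a spool: two coaxial disc flanges of radius 89 mm and thickness 18 mm, joined by a core cylinder of radius 21 mm and height 292 mm. The lower flange rests on z = 0 and the three cylinders share a vertical axis.

The spool is on top of the stool.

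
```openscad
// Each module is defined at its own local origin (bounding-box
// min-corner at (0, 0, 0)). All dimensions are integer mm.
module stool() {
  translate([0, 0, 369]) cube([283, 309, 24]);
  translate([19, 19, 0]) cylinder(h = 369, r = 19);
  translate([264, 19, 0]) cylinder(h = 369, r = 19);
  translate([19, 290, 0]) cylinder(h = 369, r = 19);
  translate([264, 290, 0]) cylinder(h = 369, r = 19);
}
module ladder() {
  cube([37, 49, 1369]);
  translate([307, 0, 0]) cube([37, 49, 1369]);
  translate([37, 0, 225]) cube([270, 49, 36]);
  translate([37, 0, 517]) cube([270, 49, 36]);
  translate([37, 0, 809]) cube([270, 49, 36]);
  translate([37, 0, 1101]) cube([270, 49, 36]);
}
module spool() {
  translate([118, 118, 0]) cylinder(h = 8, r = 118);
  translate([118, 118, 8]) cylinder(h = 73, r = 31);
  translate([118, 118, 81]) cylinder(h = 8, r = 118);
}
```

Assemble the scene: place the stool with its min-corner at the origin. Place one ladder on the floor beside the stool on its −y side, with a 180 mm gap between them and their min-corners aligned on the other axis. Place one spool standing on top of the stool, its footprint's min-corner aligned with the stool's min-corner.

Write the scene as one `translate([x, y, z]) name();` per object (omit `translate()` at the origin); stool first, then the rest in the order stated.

stool();
translate([0, -229, 0]) ladder();
translate([0, 0, 393]) spool();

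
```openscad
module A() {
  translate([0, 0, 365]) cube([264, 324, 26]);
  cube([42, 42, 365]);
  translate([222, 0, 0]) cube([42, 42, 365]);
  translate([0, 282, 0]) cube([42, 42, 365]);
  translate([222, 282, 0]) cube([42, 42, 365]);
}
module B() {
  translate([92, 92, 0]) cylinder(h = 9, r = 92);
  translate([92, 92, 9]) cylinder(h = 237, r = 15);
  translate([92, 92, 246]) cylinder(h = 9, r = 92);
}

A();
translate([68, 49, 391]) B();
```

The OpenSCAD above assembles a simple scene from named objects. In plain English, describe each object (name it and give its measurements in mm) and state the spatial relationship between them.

A is a four-legged stool. The seat is 264×324 mm, 26 mm thick, top at z = 391 mm. It stands on four square legs, each 42×42 mm in cross-section, from z = 0 to the seat underside, each flush with a corner of the seat.

B is a spool: two coaxial disc flanges of radius 92 mm and thickness 9 mm, joined by a core cylinder of radius 15 mm and height 237 mm. The lower flange rests on z = 0 and the three cylinders share a vertical axis.

The spool is on top of the stool.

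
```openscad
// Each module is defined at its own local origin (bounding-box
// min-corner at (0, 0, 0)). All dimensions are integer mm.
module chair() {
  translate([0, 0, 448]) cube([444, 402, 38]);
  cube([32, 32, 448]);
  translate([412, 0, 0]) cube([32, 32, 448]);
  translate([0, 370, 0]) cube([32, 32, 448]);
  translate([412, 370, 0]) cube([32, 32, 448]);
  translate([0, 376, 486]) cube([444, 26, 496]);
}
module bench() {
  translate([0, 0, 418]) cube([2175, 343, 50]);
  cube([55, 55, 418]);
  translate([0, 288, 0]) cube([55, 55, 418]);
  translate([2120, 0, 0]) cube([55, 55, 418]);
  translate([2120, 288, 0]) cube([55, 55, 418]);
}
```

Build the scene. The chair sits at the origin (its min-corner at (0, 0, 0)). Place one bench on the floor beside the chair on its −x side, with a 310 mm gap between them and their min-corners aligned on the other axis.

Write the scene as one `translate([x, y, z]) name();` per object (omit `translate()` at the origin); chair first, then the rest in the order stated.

chair();
translate([-2485, 0, 0]) bench();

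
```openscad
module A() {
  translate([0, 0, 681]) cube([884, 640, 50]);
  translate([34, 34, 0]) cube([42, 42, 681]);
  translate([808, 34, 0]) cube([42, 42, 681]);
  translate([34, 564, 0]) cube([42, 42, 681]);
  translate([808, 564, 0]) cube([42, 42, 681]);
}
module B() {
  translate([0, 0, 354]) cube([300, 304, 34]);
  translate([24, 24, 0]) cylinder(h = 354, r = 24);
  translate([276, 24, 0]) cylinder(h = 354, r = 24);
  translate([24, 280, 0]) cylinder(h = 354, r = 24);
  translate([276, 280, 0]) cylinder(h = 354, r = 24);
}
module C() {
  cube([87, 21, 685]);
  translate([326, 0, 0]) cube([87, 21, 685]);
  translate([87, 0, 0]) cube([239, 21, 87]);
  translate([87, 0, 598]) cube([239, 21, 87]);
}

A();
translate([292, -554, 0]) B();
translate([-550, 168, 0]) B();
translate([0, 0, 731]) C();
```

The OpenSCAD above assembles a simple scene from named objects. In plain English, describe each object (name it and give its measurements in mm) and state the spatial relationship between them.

A is a table with a 884×640 mm rectangular top, 50 mm thick, top surface at z = 731 mm, supported by four 42×42 mm square legs, each inset 34 mm from the nearest pair of top edges, running from the floor.

B is a four-legged stool. The seat is 300×304 mm, 34 mm thick, top at z = 388 mm. It stands on four round legs, each 48 mm in diameter, from z = 0 to the seat underside, each leg's axis is inset half a diameter from the nearest pair of seat edges (so the leg's bounding box is flush with the corner).

C is a picture frame with a 239×511 mm rectangular opening (x by z) and a uniform 87 mm border on every side. Frame depth is 21 mm along y. It is built from two vertical stiles running the full outside height and two horizontal rails spanning the gap between the stiles.

Two stools sit around the table at the −y, −x sides. The picture frame is on top of the table.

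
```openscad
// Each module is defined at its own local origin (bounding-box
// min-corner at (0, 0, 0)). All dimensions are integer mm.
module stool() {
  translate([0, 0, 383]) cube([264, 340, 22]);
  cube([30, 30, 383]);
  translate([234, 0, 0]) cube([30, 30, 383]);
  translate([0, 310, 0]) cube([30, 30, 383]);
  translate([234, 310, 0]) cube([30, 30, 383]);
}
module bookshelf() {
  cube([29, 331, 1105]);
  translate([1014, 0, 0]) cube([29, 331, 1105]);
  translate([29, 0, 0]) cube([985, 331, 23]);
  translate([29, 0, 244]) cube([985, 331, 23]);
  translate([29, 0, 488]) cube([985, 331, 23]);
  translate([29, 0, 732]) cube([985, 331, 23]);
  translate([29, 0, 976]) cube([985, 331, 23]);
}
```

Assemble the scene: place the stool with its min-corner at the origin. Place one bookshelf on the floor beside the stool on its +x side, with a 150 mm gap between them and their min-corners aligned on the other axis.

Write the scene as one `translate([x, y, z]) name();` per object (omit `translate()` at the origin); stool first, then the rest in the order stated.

stool();
translate([414, 0, 0]) bookshelf();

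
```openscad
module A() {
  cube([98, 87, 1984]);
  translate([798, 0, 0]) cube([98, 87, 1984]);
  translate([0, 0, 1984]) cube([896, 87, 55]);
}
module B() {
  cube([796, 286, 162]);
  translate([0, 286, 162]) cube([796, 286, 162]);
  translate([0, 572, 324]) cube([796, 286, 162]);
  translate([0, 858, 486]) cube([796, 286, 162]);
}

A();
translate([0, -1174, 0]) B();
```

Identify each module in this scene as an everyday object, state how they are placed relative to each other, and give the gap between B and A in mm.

A is a door frame. B is a staircase. The staircase is on the floor beside the door frame on its −y side. The gap between the staircase and the door frame is 30 mm.

The staircase's nearest face is 30 mm from the door frame's −y face.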